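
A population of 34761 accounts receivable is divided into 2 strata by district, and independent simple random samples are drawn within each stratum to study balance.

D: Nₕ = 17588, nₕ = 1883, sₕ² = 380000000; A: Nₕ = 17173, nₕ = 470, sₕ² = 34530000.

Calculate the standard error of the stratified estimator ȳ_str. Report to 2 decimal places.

Var(ȳ_str) = Σₕ Wₕ²(1 − fₕ)sₕ²/nₕ with Wₕ = Nₕ/N, N = 34761.
D: Wₕ = 0.50596933; term = 0.50596933²·(1 − 0.10706163)·380000000/1883 = 46132.092.
A: Wₕ = 0.49403067; term = 0.49403067²·(1 − 0.02736854)·34530000/470 = 17440.336.
Sum = 63572.428.
SE = √(63572.428) = 252.14.

252.14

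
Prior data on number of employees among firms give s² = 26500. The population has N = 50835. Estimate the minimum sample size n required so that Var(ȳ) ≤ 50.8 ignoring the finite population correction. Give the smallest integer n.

522

Without fpc, n₀ = s²/D = 26500/50.8 = 521.6535.
Rounding up, n = 522.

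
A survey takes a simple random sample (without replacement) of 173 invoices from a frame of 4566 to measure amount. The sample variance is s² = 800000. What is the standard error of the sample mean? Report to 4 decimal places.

66.7013

Under SRS without replacement, Var(ȳ) = (1 − f)·s²/n with f = n/N = 173/4566 = 0.03788874.
Var(ȳ) = (1 − 0.03788874)·800000/173 = 0.96211126·4624.2775 = 4449.0694.
SE(ȳ) = √(4449.0694) = 66.7013.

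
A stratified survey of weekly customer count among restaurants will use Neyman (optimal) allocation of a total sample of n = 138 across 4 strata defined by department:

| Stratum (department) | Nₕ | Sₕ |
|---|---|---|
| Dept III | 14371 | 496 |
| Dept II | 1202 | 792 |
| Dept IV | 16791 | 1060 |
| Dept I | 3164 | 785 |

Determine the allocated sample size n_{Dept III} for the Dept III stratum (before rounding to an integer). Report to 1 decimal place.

Neyman allocation: nₕ = n·NₕSₕ / Σⱼ NⱼSⱼ.
Σ NⱼSⱼ = 14371·496 + 1202·792 + 16791·1060 + 3164·785 = 2.83622 × 10^7.
n_{Dept III} = 138·14371·496 / (2.83622 × 10^7) = 34.7.

34.7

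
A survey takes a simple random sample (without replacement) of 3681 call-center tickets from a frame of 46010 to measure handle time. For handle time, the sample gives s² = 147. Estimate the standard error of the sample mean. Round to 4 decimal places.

Under SRS without replacement, Var(ȳ) = (1 − f)·s²/n with f = n/N = 3681/46010 = 0.08000435.
Var(ȳ) = (1 − 0.08000435)·147/3681 = 0.91999565·0.0399348 = 0.036739843.
SE(ȳ) = √(0.036739843) = 0.1917.

0.1917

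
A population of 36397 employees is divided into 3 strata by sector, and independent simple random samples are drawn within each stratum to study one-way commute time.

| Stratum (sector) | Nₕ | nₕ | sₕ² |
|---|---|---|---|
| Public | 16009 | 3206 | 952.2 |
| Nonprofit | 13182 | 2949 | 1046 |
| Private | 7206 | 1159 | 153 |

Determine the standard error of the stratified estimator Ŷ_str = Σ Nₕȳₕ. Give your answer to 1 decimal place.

Var(Ŷ_str) = Σₕ Nₕ²(1 − fₕ)sₕ²/nₕ.
Public: 16009²·(1 − 3206/16009)·952.2/3206 = 6.0875229 × 10^7.
Nonprofit: 13182²·(1 − 2949/13182)·1046/2949 = 4.7845511 × 10^7.
Private: 7206²·(1 − 1159/7206)·153/1159 = 5.7523092 × 10^6.
Sum = 1.1447305 × 10^8.
SE = √(1.1447305 × 10^8) = 10699.2.

10699.2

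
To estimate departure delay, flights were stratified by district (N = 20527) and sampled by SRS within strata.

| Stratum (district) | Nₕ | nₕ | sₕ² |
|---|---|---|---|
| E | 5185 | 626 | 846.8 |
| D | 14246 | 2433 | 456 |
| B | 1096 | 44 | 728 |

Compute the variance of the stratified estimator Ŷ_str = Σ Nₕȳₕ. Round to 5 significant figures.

Var(Ŷ_str) = Σₕ Nₕ²(1 − fₕ)sₕ²/nₕ.
E: 5185²·(1 − 626/5185)·846.8/626 = 3.1976054 × 10^7.
D: 14246²·(1 − 2433/14246)·456/2433 = 3.154103 × 10^7.
B: 1096²·(1 − 44/1096)·728/44 = 1.9076777 × 10^7.
Sum = 8.2593861 × 10^7.

8.2594 × 10^7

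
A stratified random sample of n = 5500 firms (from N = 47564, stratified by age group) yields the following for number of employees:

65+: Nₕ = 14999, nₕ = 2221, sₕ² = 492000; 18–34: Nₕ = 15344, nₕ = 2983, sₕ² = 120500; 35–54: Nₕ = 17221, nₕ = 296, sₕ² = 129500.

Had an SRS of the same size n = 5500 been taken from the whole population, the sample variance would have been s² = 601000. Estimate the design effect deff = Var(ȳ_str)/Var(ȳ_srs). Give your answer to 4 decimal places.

0.8125

Var(ȳ_str) = Σ Wₕ²(1−fₕ)sₕ²/nₕ with Wₕ = Nₕ/47564:
  65+: (14999/47564)²·(1−2221/14999)·492000/2221 = 18.766574
  18–34: (15344/47564)²·(1−2983/15344)·120500/2983 = 3.3866417
  35–54: (17221/47564)²·(1−296/17221)·129500/296 = 56.364851
  → Var(ȳ_str) = 78.518067.
Var(ȳ_srs) = (1 − 5500/47564)·601000/5500 = 96.637121.
deff = 78.518067 / 96.637121 = 0.8125.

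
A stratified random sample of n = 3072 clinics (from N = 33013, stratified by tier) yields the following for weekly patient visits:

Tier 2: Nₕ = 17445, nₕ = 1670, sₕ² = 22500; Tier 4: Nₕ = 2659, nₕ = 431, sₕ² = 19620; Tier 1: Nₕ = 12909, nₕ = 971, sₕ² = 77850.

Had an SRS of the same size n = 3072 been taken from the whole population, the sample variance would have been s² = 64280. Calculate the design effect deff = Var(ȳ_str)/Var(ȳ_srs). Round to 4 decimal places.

Var(ȳ_str) = Σ Wₕ²(1−fₕ)sₕ²/nₕ with Wₕ = Nₕ/33013:
  Tier 2: (17445/33013)²·(1−1670/17445)·22500/1670 = 3.4020164
  Tier 4: (2659/33013)²·(1−431/2659)·19620/431 = 0.24744875
  Tier 1: (12909/33013)²·(1−971/12909)·77850/971 = 11.336881
  → Var(ȳ_str) = 14.986346.
Var(ȳ_srs) = (1 − 3072/33013)·64280/3072 = 18.977367.
deff = 14.986346 / 18.977367 = 0.7897.

0.7897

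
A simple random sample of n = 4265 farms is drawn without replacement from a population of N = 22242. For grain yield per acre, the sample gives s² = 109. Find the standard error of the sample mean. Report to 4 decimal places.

Under SRS without replacement, Var(ȳ) = (1 − f)·s²/n with f = n/N = 4265/22242 = 0.19175434.
Var(ȳ) = (1 − 0.19175434)·109/4265 = 0.80824566·0.025556858 = 0.02065622.
SE(ȳ) = √(0.02065622) = 0.1437.

0.1437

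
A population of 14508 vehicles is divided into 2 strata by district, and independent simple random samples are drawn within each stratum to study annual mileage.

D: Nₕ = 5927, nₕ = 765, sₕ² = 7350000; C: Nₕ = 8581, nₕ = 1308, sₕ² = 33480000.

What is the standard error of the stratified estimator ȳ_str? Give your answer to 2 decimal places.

94.79

Var(ȳ_str) = Σₕ Wₕ²(1 − fₕ)sₕ²/nₕ with Wₕ = Nₕ/N, N = 14508.
D: Wₕ = 0.40853322; term = 0.40853322²·(1 − 0.12907036)·7350000/765 = 1396.5733.
C: Wₕ = 0.59146678; term = 0.59146678²·(1 − 0.15242979)·33480000/1308 = 7589.5164.
Sum = 8986.0897.
SE = √(8986.0897) = 94.79.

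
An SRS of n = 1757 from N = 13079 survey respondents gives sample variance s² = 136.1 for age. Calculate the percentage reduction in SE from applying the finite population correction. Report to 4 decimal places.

6.9590

f = n/N = 1757/13079 = 0.13433749.
SE_no-fpc = √(s²/n) = 0.27831921; SE_fpc = √((1−f)s²/n) = 0.25895094.
Ratio = √(1−f) = 0.93040986. Reduction = 100·(1 − 0.93040986) = 6.9590%.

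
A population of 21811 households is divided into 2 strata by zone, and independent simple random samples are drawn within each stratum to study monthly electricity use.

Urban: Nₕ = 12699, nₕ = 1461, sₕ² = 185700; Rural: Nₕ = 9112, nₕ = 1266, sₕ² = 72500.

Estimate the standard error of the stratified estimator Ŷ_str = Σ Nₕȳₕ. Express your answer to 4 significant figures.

Var(Ŷ_str) = Σₕ Nₕ²(1 − fₕ)sₕ²/nₕ.
Urban: 12699²·(1 − 1461/12699)·185700/1461 = 1.8139288 × 10^10.
Rural: 9112²·(1 − 1266/9112)·72500/1266 = 4.0941742 × 10^9.
Sum = 2.2233462 × 10^10.
SE = √(2.2233462 × 10^10) = 149100.

149100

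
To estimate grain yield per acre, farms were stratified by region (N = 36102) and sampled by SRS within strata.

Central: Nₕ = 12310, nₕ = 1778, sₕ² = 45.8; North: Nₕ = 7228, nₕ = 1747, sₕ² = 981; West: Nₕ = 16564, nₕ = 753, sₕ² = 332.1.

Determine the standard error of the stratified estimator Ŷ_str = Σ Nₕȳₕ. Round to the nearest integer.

Var(Ŷ_str) = Σₕ Nₕ²(1 − fₕ)sₕ²/nₕ.
Central: 12310²·(1 − 1778/12310)·45.8/1778 = 3.3396628 × 10^6.
North: 7228²·(1 − 1747/7228)·981/1747 = 2.2246108 × 10^7.
West: 16564²·(1 − 753/16564)·332.1/753 = 1.1550438 × 10^8.
Sum = 1.4109015 × 10^8.
SE = √(1.4109015 × 10^8) = 11878.

11878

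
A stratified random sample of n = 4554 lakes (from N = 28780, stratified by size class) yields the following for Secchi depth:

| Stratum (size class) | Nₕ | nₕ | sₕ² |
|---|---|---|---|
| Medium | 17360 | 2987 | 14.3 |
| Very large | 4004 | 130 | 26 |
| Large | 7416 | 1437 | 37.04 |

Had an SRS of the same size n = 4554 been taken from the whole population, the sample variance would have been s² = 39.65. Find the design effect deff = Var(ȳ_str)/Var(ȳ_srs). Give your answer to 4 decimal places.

0.8961

Var(ȳ_str) = Σ Wₕ²(1−fₕ)sₕ²/nₕ with Wₕ = Nₕ/28780:
  Medium: (17360/28780)²·(1−2987/17360)·14.3/2987 = 0.0014421698
  Very large: (4004/28780)²·(1−130/4004)·26/130 = 0.0037454336
  Large: (7416/28780)²·(1−1437/7416)·37.04/1437 = 0.0013798469
  → Var(ȳ_str) = 0.0065674503.
Var(ȳ_srs) = (1 − 4554/28780)·39.65/4554 = 0.0073289387.
deff = 0.0065674503 / 0.0073289387 = 0.8961.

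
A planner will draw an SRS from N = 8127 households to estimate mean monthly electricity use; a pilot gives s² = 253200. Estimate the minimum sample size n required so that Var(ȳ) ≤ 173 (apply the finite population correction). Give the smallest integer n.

1241

Without fpc, n₀ = s²/D = 253200/173 = 1463.5838.
With fpc, (1 − n/N)·s²/n ≤ D requires n ≥ n₀/(1 + n₀/N) = 1463.5838/(1 + 1463.5838/8127) = 1240.2316.
Rounding up, n = 1241.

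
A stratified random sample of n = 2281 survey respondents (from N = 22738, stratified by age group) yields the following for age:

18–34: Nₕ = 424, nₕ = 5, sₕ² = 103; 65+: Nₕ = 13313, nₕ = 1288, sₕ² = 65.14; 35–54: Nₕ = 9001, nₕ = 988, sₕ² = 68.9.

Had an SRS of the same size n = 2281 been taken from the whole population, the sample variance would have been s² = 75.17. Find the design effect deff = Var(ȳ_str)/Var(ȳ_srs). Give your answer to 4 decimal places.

Var(ȳ_str) = Σ Wₕ²(1−fₕ)sₕ²/nₕ with Wₕ = Nₕ/22738:
  18–34: (424/22738)²·(1−5/424)·103/5 = 0.0070785218
  65+: (13313/22738)²·(1−1288/13313)·65.14/1288 = 0.015659878
  35–54: (9001/22738)²·(1−988/9001)·68.9/988 = 0.0097284501
  → Var(ȳ_str) = 0.03246685.
Var(ȳ_srs) = (1 − 2281/22738)·75.17/2281 = 0.029648925.
deff = 0.03246685 / 0.029648925 = 1.0950.

1.0950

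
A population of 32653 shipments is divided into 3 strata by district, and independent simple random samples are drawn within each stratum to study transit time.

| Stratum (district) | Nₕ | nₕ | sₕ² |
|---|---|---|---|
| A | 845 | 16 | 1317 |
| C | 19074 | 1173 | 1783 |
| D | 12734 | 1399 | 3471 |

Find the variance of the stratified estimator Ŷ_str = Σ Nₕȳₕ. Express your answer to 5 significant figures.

9.3478 × 10^8

Var(Ŷ_str) = Σₕ Nₕ²(1 − fₕ)sₕ²/nₕ.
A: 845²·(1 − 16/845)·1317/16 = 5.7660318 × 10^7.
C: 19074²·(1 − 1173/19074)·1783/1173 = 5.1900603 × 10^8.
D: 12734²·(1 − 1399/12734)·3471/1399 = 3.5811562 × 10^8.
Sum = 9.3478197 × 10^8.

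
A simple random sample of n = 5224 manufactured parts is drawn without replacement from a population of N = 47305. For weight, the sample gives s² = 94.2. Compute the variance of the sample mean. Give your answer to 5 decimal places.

Under SRS without replacement, Var(ȳ) = (1 − f)·s²/n with f = n/N = 5224/47305 = 0.11043230.
Var(ȳ) = (1 − 0.11043230)·94.2/5224 = 0.88956770·0.018032159 = 0.016040826.

0.01604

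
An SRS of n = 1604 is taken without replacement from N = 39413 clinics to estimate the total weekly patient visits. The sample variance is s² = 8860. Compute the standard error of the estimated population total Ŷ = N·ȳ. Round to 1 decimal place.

90726.1

Var(Ŷ) = N²·Var(ȳ) = N²·(1 − n/N)·s²/n.
f = 1604/39413 = 0.04069723; Var(ȳ) = 0.95930277·8860/1604 = 5.2988918.
Var(Ŷ) = 39413² · 5.2988918 = 8.2312168 × 10^9.
SE(Ŷ) = √(8.2312168 × 10^9) = 90726.1.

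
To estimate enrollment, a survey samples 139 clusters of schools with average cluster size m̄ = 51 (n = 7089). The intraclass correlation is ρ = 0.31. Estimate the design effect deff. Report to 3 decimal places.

16.500

deff = 1 + (51 − 1)·0.31 = 1 + 15.5 = 16.5.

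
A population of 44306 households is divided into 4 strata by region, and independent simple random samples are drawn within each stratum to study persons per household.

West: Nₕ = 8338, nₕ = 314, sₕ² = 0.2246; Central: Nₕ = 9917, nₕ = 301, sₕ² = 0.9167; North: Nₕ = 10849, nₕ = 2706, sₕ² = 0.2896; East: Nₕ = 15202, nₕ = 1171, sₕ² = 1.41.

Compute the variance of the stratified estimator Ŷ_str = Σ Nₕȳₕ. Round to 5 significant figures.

604570

Var(Ŷ_str) = Σₕ Nₕ²(1 − fₕ)sₕ²/nₕ.
West: 8338²·(1 − 314/8338)·0.2246/314 = 47855.616.
Central: 9917²·(1 − 301/9917)·0.9167/301 = 290426.01.
North: 10849²·(1 − 2706/10849)·0.2896/2706 = 9454.6381.
East: 15202²·(1 − 1171/15202)·1.41/1171 = 256833.44.
Sum = 604569.7.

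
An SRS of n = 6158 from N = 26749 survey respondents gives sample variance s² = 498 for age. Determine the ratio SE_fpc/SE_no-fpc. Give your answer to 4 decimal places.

f = n/N = 6158/26749 = 0.23021421.
SE_no-fpc = √(s²/n) = 0.28437724; SE_fpc = √((1−f)s²/n) = 0.2495053.
Ratio = √(1−f) = 0.87737437.

0.8774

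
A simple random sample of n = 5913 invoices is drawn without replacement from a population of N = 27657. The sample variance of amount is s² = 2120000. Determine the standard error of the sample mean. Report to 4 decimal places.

16.7892

Under SRS without replacement, Var(ȳ) = (1 − f)·s²/n with f = n/N = 5913/27657 = 0.21379759.
Var(ȳ) = (1 − 0.21379759)·2120000/5913 = 0.78620241·358.53205 = 281.87876.
SE(ȳ) = √(281.87876) = 16.7892.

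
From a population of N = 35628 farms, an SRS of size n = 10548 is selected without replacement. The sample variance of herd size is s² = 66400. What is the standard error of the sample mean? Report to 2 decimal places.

Under SRS without replacement, Var(ȳ) = (1 − f)·s²/n with f = n/N = 10548/35628 = 0.29605928.
Var(ȳ) = (1 − 0.29605928)·66400/10548 = 0.70394072·6.2950322 = 4.4313295.
SE(ȳ) = √(4.4313295) = 2.11.

2.11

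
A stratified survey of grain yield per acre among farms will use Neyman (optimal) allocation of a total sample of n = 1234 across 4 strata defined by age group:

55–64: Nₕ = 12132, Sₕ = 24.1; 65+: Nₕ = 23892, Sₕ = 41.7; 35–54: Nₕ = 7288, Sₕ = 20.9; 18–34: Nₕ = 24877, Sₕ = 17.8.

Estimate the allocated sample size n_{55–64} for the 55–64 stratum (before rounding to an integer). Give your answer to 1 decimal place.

191.5

Neyman allocation: nₕ = n·NₕSₕ / Σⱼ NⱼSⱼ.
Σ NⱼSⱼ = 12132·24.1 + 23892·41.7 + 7288·20.9 + 24877·17.8 = 1.8838074 × 10^6.
n_{55–64} = 1234·12132·24.1 / (1.8838074 × 10^6) = 191.5.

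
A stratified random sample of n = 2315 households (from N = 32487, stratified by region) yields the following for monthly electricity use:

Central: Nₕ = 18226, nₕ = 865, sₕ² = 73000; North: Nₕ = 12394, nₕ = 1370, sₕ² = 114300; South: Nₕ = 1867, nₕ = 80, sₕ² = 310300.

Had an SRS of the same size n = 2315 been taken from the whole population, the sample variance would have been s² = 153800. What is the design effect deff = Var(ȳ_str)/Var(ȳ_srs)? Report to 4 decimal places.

0.7838

Var(ȳ_str) = Σ Wₕ²(1−fₕ)sₕ²/nₕ with Wₕ = Nₕ/32487:
  Central: (18226/32487)²·(1−865/18226)·73000/865 = 25.301929
  North: (12394/32487)²·(1−1370/12394)·114300/1370 = 10.80083
  South: (1867/32487)²·(1−80/1867)·310300/80 = 12.261439
  → Var(ȳ_str) = 48.364198.
Var(ȳ_srs) = (1 − 2315/32487)·153800/2315 = 61.702084.
deff = 48.364198 / 61.702084 = 0.7838.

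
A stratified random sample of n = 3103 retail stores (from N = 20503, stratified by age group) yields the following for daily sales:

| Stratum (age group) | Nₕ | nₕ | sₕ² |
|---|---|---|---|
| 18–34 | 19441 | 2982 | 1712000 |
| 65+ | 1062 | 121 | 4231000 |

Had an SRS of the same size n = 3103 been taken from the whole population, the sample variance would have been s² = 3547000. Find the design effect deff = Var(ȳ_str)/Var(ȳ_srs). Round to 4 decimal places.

0.5362

Var(ȳ_str) = Σ Wₕ²(1−fₕ)sₕ²/nₕ with Wₕ = Nₕ/20503:
  18–34: (19441/20503)²·(1−2982/19441)·1712000/2982 = 437.00192
  65+: (1062/20503)²·(1−121/1062)·4231000/121 = 83.126017
  → Var(ȳ_str) = 520.12794.
Var(ȳ_srs) = (1 − 3103/20503)·3547000/3103 = 970.08826.
deff = 520.12794 / 970.08826 = 0.5362.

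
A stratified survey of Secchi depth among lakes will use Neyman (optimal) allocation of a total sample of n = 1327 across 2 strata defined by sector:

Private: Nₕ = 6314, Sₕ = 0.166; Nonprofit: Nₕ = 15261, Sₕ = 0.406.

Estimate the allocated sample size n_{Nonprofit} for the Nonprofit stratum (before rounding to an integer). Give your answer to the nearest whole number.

Neyman allocation: nₕ = n·NₕSₕ / Σⱼ NⱼSⱼ.
Σ NⱼSⱼ = 6314·0.166 + 15261·0.406 = 7244.09.
n_{Nonprofit} = 1327·15261·0.406 / 7244.09 = 1135.

1135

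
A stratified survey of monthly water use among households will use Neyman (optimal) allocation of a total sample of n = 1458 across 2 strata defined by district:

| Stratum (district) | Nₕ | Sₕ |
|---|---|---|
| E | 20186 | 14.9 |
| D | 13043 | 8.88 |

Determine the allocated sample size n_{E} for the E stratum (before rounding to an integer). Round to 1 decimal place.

Neyman allocation: nₕ = n·NₕSₕ / Σⱼ NⱼSⱼ.
Σ NⱼSⱼ = 20186·14.9 + 13043·8.88 = 416593.24.
n_{E} = 1458·20186·14.9 / 416593.24 = 1052.6.

1052.6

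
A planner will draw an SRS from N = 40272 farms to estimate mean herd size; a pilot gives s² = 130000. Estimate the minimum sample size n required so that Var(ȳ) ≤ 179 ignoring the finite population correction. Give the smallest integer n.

Without fpc, n₀ = s²/D = 130000/179 = 726.2570.
Rounding up, n = 727.

727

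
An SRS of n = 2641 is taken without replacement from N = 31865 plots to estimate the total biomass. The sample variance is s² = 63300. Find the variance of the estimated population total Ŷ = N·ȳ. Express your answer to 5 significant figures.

2.2320 × 10^10

Var(Ŷ) = N²·Var(ȳ) = N²·(1 − n/N)·s²/n.
f = 2641/31865 = 0.08288090; Var(ȳ) = 0.91711910·63300/2641 = 21.981688.
Var(Ŷ) = 31865² · 21.981688 = 2.2319727 × 10^10.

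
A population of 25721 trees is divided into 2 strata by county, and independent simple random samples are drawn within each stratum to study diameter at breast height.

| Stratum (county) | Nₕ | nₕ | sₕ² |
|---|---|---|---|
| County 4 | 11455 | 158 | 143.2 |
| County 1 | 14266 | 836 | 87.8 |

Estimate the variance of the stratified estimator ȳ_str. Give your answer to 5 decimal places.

0.20770

Var(ȳ_str) = Σₕ Wₕ²(1 − fₕ)sₕ²/nₕ with Wₕ = Nₕ/N, N = 25721.
County 4: Wₕ = 0.44535593; term = 0.44535593²·(1 − 0.01379310)·143.2/158 = 0.17728356.
County 1: Wₕ = 0.55464407; term = 0.55464407²·(1 − 0.05860087)·87.8/836 = 0.030415207.
Sum = 0.20769877.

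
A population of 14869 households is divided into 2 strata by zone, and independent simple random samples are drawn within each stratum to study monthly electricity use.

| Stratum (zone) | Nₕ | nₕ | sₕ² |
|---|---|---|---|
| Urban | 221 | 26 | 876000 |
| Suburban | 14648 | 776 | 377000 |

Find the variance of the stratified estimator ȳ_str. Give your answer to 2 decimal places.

Var(ȳ_str) = Σₕ Wₕ²(1 − fₕ)sₕ²/nₕ with Wₕ = Nₕ/N, N = 14869.
Urban: Wₕ = 0.01486314; term = 0.01486314²·(1 − 0.11764706)·876000/26 = 6.5674099.
Suburban: Wₕ = 0.98513686; term = 0.98513686²·(1 − 0.05297652)·377000/776 = 446.51239.
Sum = 453.0798.

453.08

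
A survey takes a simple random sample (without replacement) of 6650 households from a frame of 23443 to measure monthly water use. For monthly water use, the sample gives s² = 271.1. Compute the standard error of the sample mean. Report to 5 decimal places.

0.17089

Under SRS without replacement, Var(ȳ) = (1 − f)·s²/n with f = n/N = 6650/23443 = 0.28366677.
Var(ȳ) = (1 − 0.28366677)·271.1/6650 = 0.71633323·0.040766917 = 0.029202698.
SE(ȳ) = √(0.029202698) = 0.17089.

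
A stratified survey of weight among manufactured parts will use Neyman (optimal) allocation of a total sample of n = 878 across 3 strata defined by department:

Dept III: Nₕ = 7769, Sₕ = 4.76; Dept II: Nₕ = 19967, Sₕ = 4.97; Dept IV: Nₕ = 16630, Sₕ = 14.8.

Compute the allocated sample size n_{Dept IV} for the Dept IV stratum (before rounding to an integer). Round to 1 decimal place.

565.2

Neyman allocation: nₕ = n·NₕSₕ / Σⱼ NⱼSⱼ.
Σ NⱼSⱼ = 7769·4.76 + 19967·4.97 + 16630·14.8 = 382340.43.
n_{Dept IV} = 878·16630·14.8 / 382340.43 = 565.2.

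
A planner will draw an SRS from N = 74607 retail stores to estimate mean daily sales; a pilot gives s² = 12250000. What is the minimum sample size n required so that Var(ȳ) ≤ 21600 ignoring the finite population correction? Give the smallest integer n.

568

Without fpc, n₀ = s²/D = 12250000/21600 = 567.1296.
Rounding up, n = 568.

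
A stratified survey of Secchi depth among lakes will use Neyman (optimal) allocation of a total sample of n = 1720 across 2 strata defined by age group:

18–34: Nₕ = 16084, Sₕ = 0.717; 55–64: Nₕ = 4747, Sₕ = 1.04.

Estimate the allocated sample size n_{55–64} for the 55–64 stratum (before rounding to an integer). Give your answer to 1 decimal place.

Neyman allocation: nₕ = n·NₕSₕ / Σⱼ NⱼSⱼ.
Σ NⱼSⱼ = 16084·0.717 + 4747·1.04 = 16469.108.
n_{55–64} = 1720·4747·1.04 / 16469.108 = 515.6.

515.6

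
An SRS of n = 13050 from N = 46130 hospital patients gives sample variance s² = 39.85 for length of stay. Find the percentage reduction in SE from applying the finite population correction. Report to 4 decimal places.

f = n/N = 13050/46130 = 0.28289616.
SE_no-fpc = √(s²/n) = 0.055259749; SE_fpc = √((1−f)s²/n) = 0.046795052.
Ratio = √(1−f) = 0.84681984. Reduction = 100·(1 − 0.84681984) = 15.3180%.

15.3180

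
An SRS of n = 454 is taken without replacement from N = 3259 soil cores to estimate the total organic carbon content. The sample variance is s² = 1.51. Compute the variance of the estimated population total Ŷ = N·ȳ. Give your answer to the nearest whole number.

30405

Var(Ŷ) = N²·Var(ȳ) = N²·(1 − n/N)·s²/n.
f = 454/3259 = 0.13930654; Var(ȳ) = 0.86069346·1.51/454 = 0.0028626589.
Var(Ŷ) = 3259² · 0.0028626589 = 30404.532.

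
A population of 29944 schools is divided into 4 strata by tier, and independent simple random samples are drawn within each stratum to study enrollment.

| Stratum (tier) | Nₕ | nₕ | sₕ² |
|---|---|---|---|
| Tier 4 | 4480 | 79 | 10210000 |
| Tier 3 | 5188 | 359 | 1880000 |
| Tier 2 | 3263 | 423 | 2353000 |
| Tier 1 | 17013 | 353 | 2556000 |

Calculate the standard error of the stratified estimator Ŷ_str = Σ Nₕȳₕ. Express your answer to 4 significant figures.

Var(Ŷ_str) = Σₕ Nₕ²(1 − fₕ)sₕ²/nₕ.
Tier 4: 4480²·(1 − 79/4480)·10210000/79 = 2.5481679 × 10^12.
Tier 3: 5188²·(1 − 359/5188)·1880000/359 = 1.3119599 × 10^11.
Tier 2: 3263²·(1 − 423/3263)·2353000/423 = 5.1548612 × 10^10.
Tier 1: 17013²·(1 − 353/17013)·2556000/353 = 2.0523057 × 10^12.
Sum = 4.7832182 × 10^12.
SE = √(4.7832182 × 10^12) = 2.187 × 10^6.

2.187 × 10^6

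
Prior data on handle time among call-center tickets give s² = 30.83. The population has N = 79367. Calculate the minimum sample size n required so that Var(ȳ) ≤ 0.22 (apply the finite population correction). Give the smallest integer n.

140

Without fpc, n₀ = s²/D = 30.83/0.22 = 140.1364.
With fpc, (1 − n/N)·s²/n ≤ D requires n ≥ n₀/(1 + n₀/N) = 140.1364/(1 + 140.1364/79367) = 139.8894.
Rounding up, n = 140.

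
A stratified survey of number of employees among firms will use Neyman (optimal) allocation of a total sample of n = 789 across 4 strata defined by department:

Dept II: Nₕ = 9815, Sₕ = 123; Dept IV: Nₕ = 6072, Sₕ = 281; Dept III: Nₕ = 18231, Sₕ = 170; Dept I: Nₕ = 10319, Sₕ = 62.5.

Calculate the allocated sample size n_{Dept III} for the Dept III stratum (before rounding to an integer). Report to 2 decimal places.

Neyman allocation: nₕ = n·NₕSₕ / Σⱼ NⱼSⱼ.
Σ NⱼSⱼ = 9815·123 + 6072·281 + 18231·170 + 10319·62.5 = 6.6576845 × 10^6.
n_{Dept III} = 789·18231·170 / (6.6576845 × 10^6) = 367.29.

367.29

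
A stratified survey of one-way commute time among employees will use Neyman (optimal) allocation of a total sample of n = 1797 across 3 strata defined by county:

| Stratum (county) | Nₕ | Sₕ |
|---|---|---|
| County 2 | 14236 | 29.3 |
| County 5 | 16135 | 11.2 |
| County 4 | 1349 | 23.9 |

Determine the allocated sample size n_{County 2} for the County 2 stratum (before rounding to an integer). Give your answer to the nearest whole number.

Neyman allocation: nₕ = n·NₕSₕ / Σⱼ NⱼSⱼ.
Σ NⱼSⱼ = 14236·29.3 + 16135·11.2 + 1349·23.9 = 630067.9.
n_{County 2} = 1797·14236·29.3 / 630067.9 = 1190.

1190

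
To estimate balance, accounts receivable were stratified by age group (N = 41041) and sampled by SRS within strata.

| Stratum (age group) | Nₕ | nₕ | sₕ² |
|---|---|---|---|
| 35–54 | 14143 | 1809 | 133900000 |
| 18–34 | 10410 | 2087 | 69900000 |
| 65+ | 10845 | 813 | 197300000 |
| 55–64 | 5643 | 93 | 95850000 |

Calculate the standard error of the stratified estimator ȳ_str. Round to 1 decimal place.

210.3

Var(ȳ_str) = Σₕ Wₕ²(1 − fₕ)sₕ²/nₕ with Wₕ = Nₕ/N, N = 41041.
35–54: Wₕ = 0.34460661; term = 0.34460661²·(1 − 0.12790780)·133900000/1809 = 7665.6966.
18–34: Wₕ = 0.25364879; term = 0.25364879²·(1 − 0.20048031)·69900000/2087 = 1722.858.
65+: Wₕ = 0.26424795; term = 0.26424795²·(1 − 0.07496542)·197300000/813 = 15675.368.
55–64: Wₕ = 0.13749665; term = 0.13749665²·(1 − 0.01648060)·95850000/93 = 19163.566.
Sum = 44227.489.
SE = √(44227.489) = 210.3.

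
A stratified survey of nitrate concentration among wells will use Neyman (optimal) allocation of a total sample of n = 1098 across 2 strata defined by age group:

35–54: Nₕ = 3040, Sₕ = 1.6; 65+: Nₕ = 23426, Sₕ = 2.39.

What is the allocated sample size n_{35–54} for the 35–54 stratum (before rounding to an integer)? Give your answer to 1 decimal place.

87.8

Neyman allocation: nₕ = n·NₕSₕ / Σⱼ NⱼSⱼ.
Σ NⱼSⱼ = 3040·1.6 + 23426·2.39 = 60852.14.
n_{35–54} = 1098·3040·1.6 / 60852.14 = 87.8.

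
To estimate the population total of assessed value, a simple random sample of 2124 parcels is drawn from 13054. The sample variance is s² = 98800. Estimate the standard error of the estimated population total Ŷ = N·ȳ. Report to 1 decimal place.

Var(Ŷ) = N²·Var(ȳ) = N²·(1 − n/N)·s²/n.
f = 2124/13054 = 0.16270875; Var(ȳ) = 0.83729125·98800/2124 = 38.947446.
Var(Ŷ) = 13054² · 38.947446 = 6.6369142 × 10^9.
SE(Ŷ) = √(6.6369142 × 10^9) = 81467.3.

81467.3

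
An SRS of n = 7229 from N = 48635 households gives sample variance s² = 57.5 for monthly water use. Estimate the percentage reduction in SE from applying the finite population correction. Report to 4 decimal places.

f = n/N = 7229/48635 = 0.14863781.
SE_no-fpc = √(s²/n) = 0.089185615; SE_fpc = √((1−f)s²/n) = 0.082290933.
Ratio = √(1−f) = 0.92269290. Reduction = 100·(1 − 0.92269290) = 7.7307%.

7.7307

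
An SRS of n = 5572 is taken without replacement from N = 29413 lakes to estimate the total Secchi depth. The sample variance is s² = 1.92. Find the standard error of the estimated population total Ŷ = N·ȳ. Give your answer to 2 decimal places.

Var(Ŷ) = N²·Var(ȳ) = N²·(1 − n/N)·s²/n.
f = 5572/29413 = 0.18944004; Var(ȳ) = 0.81055996·1.92/5572 = 2.7930278 × 10^-4.
Var(Ŷ) = 29413² · (2.7930278 × 10^-4) = 241631.7.
SE(Ŷ) = √(241631.7) = 491.56.

491.56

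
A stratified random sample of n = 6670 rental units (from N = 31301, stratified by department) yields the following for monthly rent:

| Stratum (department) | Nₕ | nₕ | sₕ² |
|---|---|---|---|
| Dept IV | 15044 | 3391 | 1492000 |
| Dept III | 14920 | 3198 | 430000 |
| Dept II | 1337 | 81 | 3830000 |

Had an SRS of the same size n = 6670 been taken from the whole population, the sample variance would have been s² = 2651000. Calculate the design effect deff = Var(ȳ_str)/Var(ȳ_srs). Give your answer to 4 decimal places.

0.5876

Var(ȳ_str) = Σ Wₕ²(1−fₕ)sₕ²/nₕ with Wₕ = Nₕ/31301:
  Dept IV: (15044/31301)²·(1−3391/15044)·1492000/3391 = 78.727358
  Dept III: (14920/31301)²·(1−3198/14920)·430000/3198 = 24.001817
  Dept II: (1337/31301)²·(1−81/1337)·3830000/81 = 81.043535
  → Var(ȳ_str) = 183.77271.
Var(ȳ_srs) = (1 − 6670/31301)·2651000/6670 = 312.75749.
deff = 183.77271 / 312.75749 = 0.5876.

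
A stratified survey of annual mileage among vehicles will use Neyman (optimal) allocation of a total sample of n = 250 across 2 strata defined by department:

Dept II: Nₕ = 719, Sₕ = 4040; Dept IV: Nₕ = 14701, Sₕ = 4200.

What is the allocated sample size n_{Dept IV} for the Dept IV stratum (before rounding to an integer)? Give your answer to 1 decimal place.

238.8

Neyman allocation: nₕ = n·NₕSₕ / Σⱼ NⱼSⱼ.
Σ NⱼSⱼ = 719·4040 + 14701·4200 = 6.464896 × 10^7.
n_{Dept IV} = 250·14701·4200 / (6.464896 × 10^7) = 238.8.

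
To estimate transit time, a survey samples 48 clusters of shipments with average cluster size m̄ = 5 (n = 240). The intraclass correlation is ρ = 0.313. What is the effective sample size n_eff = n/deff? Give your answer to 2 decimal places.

106.57

deff = 1 + (5 − 1)·0.313 = 1 + 1.252 = 2.252.
n_eff = 240 / 2.252 = 106.57.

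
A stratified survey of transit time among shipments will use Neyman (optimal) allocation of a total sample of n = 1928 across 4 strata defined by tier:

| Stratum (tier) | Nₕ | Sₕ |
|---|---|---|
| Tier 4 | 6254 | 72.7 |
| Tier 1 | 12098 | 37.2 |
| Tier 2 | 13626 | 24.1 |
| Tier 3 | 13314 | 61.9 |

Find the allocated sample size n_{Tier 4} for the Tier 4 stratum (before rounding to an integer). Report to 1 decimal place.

Neyman allocation: nₕ = n·NₕSₕ / Σⱼ NⱼSⱼ.
Σ NⱼSⱼ = 6254·72.7 + 12098·37.2 + 13626·24.1 + 13314·61.9 = 2.0572346 × 10^6.
n_{Tier 4} = 1928·6254·72.7 / (2.0572346 × 10^6) = 426.1.

426.1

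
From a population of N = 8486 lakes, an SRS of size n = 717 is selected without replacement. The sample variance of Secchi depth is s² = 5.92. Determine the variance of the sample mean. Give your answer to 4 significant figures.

Under SRS without replacement, Var(ȳ) = (1 − f)·s²/n with f = n/N = 717/8486 = 0.08449210.
Var(ȳ) = (1 − 0.08449210)·5.92/717 = 0.91550790·0.0082566248 = 0.0075590052.

0.007559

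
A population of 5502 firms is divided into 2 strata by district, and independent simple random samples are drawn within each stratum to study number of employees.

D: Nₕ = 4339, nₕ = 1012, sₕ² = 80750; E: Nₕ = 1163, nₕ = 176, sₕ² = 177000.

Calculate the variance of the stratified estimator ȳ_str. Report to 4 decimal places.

76.1851

Var(ȳ_str) = Σₕ Wₕ²(1 − fₕ)sₕ²/nₕ with Wₕ = Nₕ/N, N = 5502.
D: Wₕ = 0.78862232; term = 0.78862232²·(1 − 0.23323346)·80750/1012 = 38.050757.
E: Wₕ = 0.21137768; term = 0.21137768²·(1 − 0.15133276)·177000/176 = 38.134345.
Sum = 76.185102.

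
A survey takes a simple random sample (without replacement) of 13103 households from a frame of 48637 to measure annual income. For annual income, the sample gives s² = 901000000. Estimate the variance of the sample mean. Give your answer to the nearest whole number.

50238

Under SRS without replacement, Var(ȳ) = (1 − f)·s²/n with f = n/N = 13103/48637 = 0.26940395.
Var(ȳ) = (1 − 0.26940395)·901000000/13103 = 0.73059605·68762.879 = 50237.887.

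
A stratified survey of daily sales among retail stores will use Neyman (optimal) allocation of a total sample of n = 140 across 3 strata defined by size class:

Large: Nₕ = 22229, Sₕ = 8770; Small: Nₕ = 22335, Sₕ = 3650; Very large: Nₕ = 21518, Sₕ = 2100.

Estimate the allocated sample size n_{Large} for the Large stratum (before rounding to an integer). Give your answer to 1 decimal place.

84.9

Neyman allocation: nₕ = n·NₕSₕ / Σⱼ NⱼSⱼ.
Σ NⱼSⱼ = 22229·8770 + 22335·3650 + 21518·2100 = 3.2165888 × 10^8.
n_{Large} = 140·22229·8770 / (3.2165888 × 10^8) = 84.9.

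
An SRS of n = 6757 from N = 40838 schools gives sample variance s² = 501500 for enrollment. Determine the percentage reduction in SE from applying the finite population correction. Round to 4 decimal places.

8.6468

f = n/N = 6757/40838 = 0.16545864.
SE_no-fpc = √(s²/n) = 8.615064; SE_fpc = √((1−f)s²/n) = 7.8701397.
Ratio = √(1−f) = 0.91353235. Reduction = 100·(1 − 0.91353235) = 8.6468%.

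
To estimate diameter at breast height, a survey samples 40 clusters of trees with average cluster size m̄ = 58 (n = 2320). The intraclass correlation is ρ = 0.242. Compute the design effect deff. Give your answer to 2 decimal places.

14.79

deff = 1 + (58 − 1)·0.242 = 1 + 13.794 = 14.794.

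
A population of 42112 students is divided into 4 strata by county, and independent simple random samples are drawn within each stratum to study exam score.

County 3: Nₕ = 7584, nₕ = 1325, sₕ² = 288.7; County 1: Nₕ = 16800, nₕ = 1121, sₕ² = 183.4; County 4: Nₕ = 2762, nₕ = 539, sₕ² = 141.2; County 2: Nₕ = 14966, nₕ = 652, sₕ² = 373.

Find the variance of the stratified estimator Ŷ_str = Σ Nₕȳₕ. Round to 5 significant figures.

1.7760 × 10^8

Var(Ŷ_str) = Σₕ Nₕ²(1 − fₕ)sₕ²/nₕ.
County 3: 7584²·(1 − 1325/7584)·288.7/1325 = 1.0342706 × 10^7.
County 1: 16800²·(1 − 1121/16800)·183.4/1121 = 4.3094452 × 10^7.
County 4: 2762²·(1 − 539/2762)·141.2/539 = 1.6084556 × 10^6.
County 2: 14966²·(1 − 652/14966)·373/652 = 1.2255414 × 10^8.
Sum = 1.7759975 × 10^8.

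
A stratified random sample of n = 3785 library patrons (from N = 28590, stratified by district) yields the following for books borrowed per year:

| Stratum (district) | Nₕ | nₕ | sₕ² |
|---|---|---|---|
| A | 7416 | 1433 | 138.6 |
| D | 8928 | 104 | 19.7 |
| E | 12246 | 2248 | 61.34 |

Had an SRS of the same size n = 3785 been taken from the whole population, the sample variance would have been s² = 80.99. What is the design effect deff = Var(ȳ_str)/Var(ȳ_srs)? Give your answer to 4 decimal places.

Var(ȳ_str) = Σ Wₕ²(1−fₕ)sₕ²/nₕ with Wₕ = Nₕ/28590:
  A: (7416/28590)²·(1−1433/7416)·138.6/1433 = 0.0052502194
  D: (8928/28590)²·(1−104/8928)·19.7/104 = 0.018256783
  E: (12246/28590)²·(1−2248/12246)·61.34/2248 = 0.0040872061
  → Var(ȳ_str) = 0.027594209.
Var(ȳ_srs) = (1 − 3785/28590)·80.99/3785 = 0.018564814.
deff = 0.027594209 / 0.018564814 = 1.4864.

1.4864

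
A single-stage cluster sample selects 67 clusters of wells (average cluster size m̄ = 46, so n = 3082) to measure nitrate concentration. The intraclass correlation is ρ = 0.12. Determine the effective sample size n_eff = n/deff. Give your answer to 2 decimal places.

deff = 1 + (46 − 1)·0.12 = 1 + 5.4 = 6.4.
n_eff = 3082 / 6.4 = 481.56.

481.56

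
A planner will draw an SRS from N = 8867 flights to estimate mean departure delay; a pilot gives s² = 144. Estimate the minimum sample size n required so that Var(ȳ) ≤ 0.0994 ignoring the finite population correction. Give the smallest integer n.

Without fpc, n₀ = s²/D = 144/0.0994 = 1448.6922.
Rounding up, n = 1449.

1449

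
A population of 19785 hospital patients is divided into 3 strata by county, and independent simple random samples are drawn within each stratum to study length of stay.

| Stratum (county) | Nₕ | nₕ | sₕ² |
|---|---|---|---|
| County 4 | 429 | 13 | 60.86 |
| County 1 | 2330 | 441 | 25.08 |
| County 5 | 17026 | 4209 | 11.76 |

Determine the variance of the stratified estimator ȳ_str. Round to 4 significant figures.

Var(ȳ_str) = Σₕ Wₕ²(1 − fₕ)sₕ²/nₕ with Wₕ = Nₕ/N, N = 19785.
County 4: Wₕ = 0.02168309; term = 0.02168309²·(1 − 0.03030303)·60.86/13 = 0.0021343572.
County 1: Wₕ = 0.11776598; term = 0.11776598²·(1 − 0.18927039)·25.08/441 = 6.3944723 × 10^-4.
County 5: Wₕ = 0.86055092; term = 0.86055092²·(1 − 0.24721015)·11.76/4209 = 0.0015575977.
Sum = 0.0043314021.

0.004331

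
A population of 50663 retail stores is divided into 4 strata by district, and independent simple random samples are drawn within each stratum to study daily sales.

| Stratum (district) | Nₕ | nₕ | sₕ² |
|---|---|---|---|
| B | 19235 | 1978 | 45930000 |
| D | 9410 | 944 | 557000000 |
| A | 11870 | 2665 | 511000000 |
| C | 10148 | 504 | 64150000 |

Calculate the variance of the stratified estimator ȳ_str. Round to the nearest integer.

34332

Var(ȳ_str) = Σₕ Wₕ²(1 − fₕ)sₕ²/nₕ with Wₕ = Nₕ/N, N = 50663.
B: Wₕ = 0.37966563; term = 0.37966563²·(1 − 0.10283338)·45930000/1978 = 3002.9344.
D: Wₕ = 0.18573713; term = 0.18573713²·(1 − 0.10031881)·557000000/944 = 18313.413.
A: Wₕ = 0.23429327; term = 0.23429327²·(1 − 0.22451559)·511000000/2665 = 8162.3722.
C: Wₕ = 0.20030397; term = 0.20030397²·(1 − 0.04966496)·64150000/504 = 4853.1306.
Sum = 34331.85.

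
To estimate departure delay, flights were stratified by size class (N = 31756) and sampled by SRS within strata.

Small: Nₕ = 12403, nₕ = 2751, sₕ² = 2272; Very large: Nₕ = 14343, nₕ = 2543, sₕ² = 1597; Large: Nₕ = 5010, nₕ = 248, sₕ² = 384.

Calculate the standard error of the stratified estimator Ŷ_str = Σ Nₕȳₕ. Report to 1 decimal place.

15559.5

Var(Ŷ_str) = Σₕ Nₕ²(1 − fₕ)sₕ²/nₕ.
Small: 12403²·(1 − 2751/12403)·2272/2751 = 9.8869376 × 10^7.
Very large: 14343²·(1 − 2543/14343)·1597/2543 = 1.062871 × 10^8.
Large: 5010²·(1 − 248/5010)·384/248 = 3.6940831 × 10^7.
Sum = 2.4209731 × 10^8.
SE = √(2.4209731 × 10^8) = 15559.5.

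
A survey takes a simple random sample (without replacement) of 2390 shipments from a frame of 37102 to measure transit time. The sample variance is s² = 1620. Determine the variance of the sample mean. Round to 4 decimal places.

0.6342

Under SRS without replacement, Var(ȳ) = (1 − f)·s²/n with f = n/N = 2390/37102 = 0.06441701.
Var(ȳ) = (1 − 0.06441701)·1620/2390 = 0.93558299·0.67782427 = 0.63416085.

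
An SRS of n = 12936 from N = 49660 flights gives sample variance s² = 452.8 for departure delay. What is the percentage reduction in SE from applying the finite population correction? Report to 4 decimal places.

14.0053

f = n/N = 12936/49660 = 0.26049134.
SE_no-fpc = √(s²/n) = 0.18709113; SE_fpc = √((1−f)s²/n) = 0.16088844.
Ratio = √(1−f) = 0.85994689. Reduction = 100·(1 − 0.85994689) = 14.0053%.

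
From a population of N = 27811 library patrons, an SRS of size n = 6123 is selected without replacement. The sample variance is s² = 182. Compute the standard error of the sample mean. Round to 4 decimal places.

0.1522

Under SRS without replacement, Var(ȳ) = (1 − f)·s²/n with f = n/N = 6123/27811 = 0.22016468.
Var(ȳ) = (1 − 0.22016468)·182/6123 = 0.77983532·0.029723992 = 0.023179818.
SE(ȳ) = √(0.023179818) = 0.1522.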